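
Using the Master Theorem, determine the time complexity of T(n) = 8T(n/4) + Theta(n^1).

Master Theorem for T(n) = 8T(n/4) + O(n^1):

a = 8, b = 4, c = 1
log_b(a) = log_4(8) = 1.5000

Case 1: c = 1 < log_4(8) = 1.5000
T(n) = O(n^(log_4 8))

For T(n) = 8T(n/4) + O(n^1): log_4(8) = 1.5000. This is Case 1 of the Master Theorem (c < log_b(a), work dominated by leaves), giving O(n^(log_4 8)).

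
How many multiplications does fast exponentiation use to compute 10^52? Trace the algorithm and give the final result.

Computing 10^52 by squaring (build up from 10^1; each line after the first costs one multiplication):

10^1 = 10
10^2 = (10^1)^2 = 10^2 = 100
10^3 = 10 * 10^2 = 10 * 100 = 1000
10^6 = (10^3)^2 = 1000^2 = 1000000
10^12 = (10^6)^2 = 1000000^2 = 1000000000000
10^13 = 10 * 10^12 = 10 * 1000000000000 = 10000000000000
10^26 = (10^13)^2 = 10000000000000^2 = 100000000000000000000000000
10^52 = (10^26)^2 = 100000000000000000000000000^2 = 10000000000000000000000000000000000000000000000000000

Result: 10000000000000000000000000000000000000000000000000000
Multiplications needed: 7 (7 lines after 10^1)

10^52 = 10000000000000000000000000000000000000000000000000000. Using exponentiation by squaring, this requires 7 multiplications. The key idea: if the exponent is even, square the half-power; if odd, multiply by the base once.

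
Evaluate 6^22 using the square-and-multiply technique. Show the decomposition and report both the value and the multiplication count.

Computing 6^22 by squaring (build up from 6^1; each line after the first costs one multiplication):

6^1 = 6
6^2 = (6^1)^2 = 6^2 = 36
6^4 = (6^2)^2 = 36^2 = 1296
6^5 = 6 * 6^4 = 6 * 1296 = 7776
6^10 = (6^5)^2 = 7776^2 = 60466176
6^11 = 6 * 6^10 = 6 * 60466176 = 362797056
6^22 = (6^11)^2 = 362797056^2 = 131621703842267136

Result: 131621703842267136
Multiplications needed: 6 (6 lines after 6^1)

6^22 = 131621703842267136. Using exponentiation by squaring, this requires 6 multiplications. The key idea: if the exponent is even, square the half-power; if odd, multiply by the base once.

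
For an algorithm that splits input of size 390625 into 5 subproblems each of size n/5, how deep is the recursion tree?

For divide and conquer with division factor 5:

Problem sizes at each level:
Level 0: 390625
Level 1: 78125
Level 2: 15625
Level 3: 3125
Level 4: 625
Level 5: 125
Level 6: 25
Level 7: 5
Level 8: 1

The root is level 0 and the size-1 base case is level 8 (the tree spans levels 0 through 8, i.e. 9 levels counting the root), so the depth is the number of divisions: log_5(390625) = 8

The recursion tree depth is log_5(390625) = 8. At each level, the problem size is divided by 5, so it takes 8 divisions to reduce to a base case of size 1. The algorithm makes 5 recursive calls at each level.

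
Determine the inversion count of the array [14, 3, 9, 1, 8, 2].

Finding inversions in [14, 3, 9, 1, 8, 2]:

(0, 1): arr[0]=14 > arr[1]=3
(0, 2): arr[0]=14 > arr[2]=9
(0, 3): arr[0]=14 > arr[3]=1
(0, 4): arr[0]=14 > arr[4]=8
(0, 5): arr[0]=14 > arr[5]=2
(1, 3): arr[1]=3 > arr[3]=1
(1, 5): arr[1]=3 > arr[5]=2
(2, 3): arr[2]=9 > arr[3]=1
(2, 4): arr[2]=9 > arr[4]=8
(2, 5): arr[2]=9 > arr[5]=2
(4, 5): arr[4]=8 > arr[5]=2

Total inversions: 11

The array has 11 inversion(s): (0,1), (0,2), (0,3), (0,4), (0,5), (1,3), (1,5), (2,3), (2,4), (2,5), (4,5). Each pair (i,j) satisfies i < j and arr[i] > arr[j].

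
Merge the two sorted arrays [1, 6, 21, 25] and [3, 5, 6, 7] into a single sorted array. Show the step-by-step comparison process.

Merging process:

Compare 1 vs 3: take 1 from left. Merged: [1]
Compare 6 vs 3: take 3 from right. Merged: [1, 3]
Compare 6 vs 5: take 5 from right. Merged: [1, 3, 5]
Compare 6 vs 6: take 6 from left. Merged: [1, 3, 5, 6]
Compare 21 vs 6: take 6 from right. Merged: [1, 3, 5, 6, 6]
Compare 21 vs 7: take 7 from right. Merged: [1, 3, 5, 6, 6, 7]
Append remaining from left: [21, 25]. Merged: [1, 3, 5, 6, 6, 7, 21, 25]

Final merged array: [1, 3, 5, 6, 6, 7, 21, 25]
Total comparisons: 6

The merged array is [1, 3, 5, 6, 6, 7, 21, 25], requiring 6 comparisons. The merge step runs in O(n) time where n is the total number of elements.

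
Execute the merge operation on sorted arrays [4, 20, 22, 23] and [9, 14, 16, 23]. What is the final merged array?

Merging process:

Compare 4 vs 9: take 4 from left. Merged: [4]
Compare 20 vs 9: take 9 from right. Merged: [4, 9]
Compare 20 vs 14: take 14 from right. Merged: [4, 9, 14]
Compare 20 vs 16: take 16 from right. Merged: [4, 9, 14, 16]
Compare 20 vs 23: take 20 from left. Merged: [4, 9, 14, 16, 20]
Compare 22 vs 23: take 22 from left. Merged: [4, 9, 14, 16, 20, 22]
Compare 23 vs 23: take 23 from left. Merged: [4, 9, 14, 16, 20, 22, 23]
Append remaining from right: [23]. Merged: [4, 9, 14, 16, 20, 22, 23, 23]

Final merged array: [4, 9, 14, 16, 20, 22, 23, 23]
Total comparisons: 7

The merged array is [4, 9, 14, 16, 20, 22, 23, 23], requiring 7 comparisons. The merge step runs in O(n) time where n is the total number of elements.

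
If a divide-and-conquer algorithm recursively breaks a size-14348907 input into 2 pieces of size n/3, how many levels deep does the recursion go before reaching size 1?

For divide and conquer with division factor 3:

Problem sizes at each level:
Level 0: 14348907
Level 1: 4782969
Level 2: 1594323
Level 3: 531441
Level 4: 177147
Level 5: 59049
Level 6: 19683
Level 7: 6561
Level 8: 2187
Level 9: 729
Level 10: 243
Level 11: 81
Level 12: 27
Level 13: 9
Level 14: 3
Level 15: 1

The root is level 0 and the size-1 base case is level 15 (the tree spans levels 0 through 15, i.e. 16 levels counting the root), so the depth is the number of divisions: log_3(14348907) = 15

The recursion tree depth is log_3(14348907) = 15. At each level, the problem size is divided by 3, so it takes 15 divisions to reduce to a base case of size 1. The algorithm makes 2 recursive calls at each level.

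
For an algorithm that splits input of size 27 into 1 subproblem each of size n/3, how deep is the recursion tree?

For divide and conquer with division factor 3:

Problem sizes at each level:
Level 0: 27
Level 1: 9
Level 2: 3
Level 3: 1

The root is level 0 and the size-1 base case is level 3 (the tree spans levels 0 through 3, i.e. 4 levels counting the root), so the depth is the number of divisions: log_3(27) = 3

The recursion tree depth is log_3(27) = 3. At each level, the problem size is divided by 3, so it takes 3 divisions to reduce to a base case of size 1. The algorithm makes 1 recursive call at each level.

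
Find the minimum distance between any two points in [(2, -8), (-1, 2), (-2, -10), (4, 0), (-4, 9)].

Computing all pairwise distances among 5 points:

d((2, -8), (-1, 2)) = 10.4403
d((2, -8), (-2, -10)) = 4.4721 <-- minimum
d((2, -8), (4, 0)) = 8.2462
d((2, -8), (-4, 9)) = 18.0278
d((-1, 2), (-2, -10)) = 12.0416
d((-1, 2), (4, 0)) = 5.3852
d((-1, 2), (-4, 9)) = 7.6158
d((-2, -10), (4, 0)) = 11.6619
d((-2, -10), (-4, 9)) = 19.105
d((4, 0), (-4, 9)) = 12.0416

Closest pair: (2, -8) and (-2, -10) with distance 4.4721

The closest pair is (2, -8) and (-2, -10) with Euclidean distance 4.4721. For 5 points, brute-force pairwise comparison is shown above. For large n, the divide-and-conquer algorithm (sort by x, recurse on halves, check the dividing strip) achieves O(n log n).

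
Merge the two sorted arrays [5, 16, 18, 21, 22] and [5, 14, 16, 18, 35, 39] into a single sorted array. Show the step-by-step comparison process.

Merging process:

Compare 5 vs 5: take 5 from left. Merged: [5]
Compare 16 vs 5: take 5 from right. Merged: [5, 5]
Compare 16 vs 14: take 14 from right. Merged: [5, 5, 14]
Compare 16 vs 16: take 16 from left. Merged: [5, 5, 14, 16]
Compare 18 vs 16: take 16 from right. Merged: [5, 5, 14, 16, 16]
Compare 18 vs 18: take 18 from left. Merged: [5, 5, 14, 16, 16, 18]
Compare 21 vs 18: take 18 from right. Merged: [5, 5, 14, 16, 16, 18, 18]
Compare 21 vs 35: take 21 from left. Merged: [5, 5, 14, 16, 16, 18, 18, 21]
Compare 22 vs 35: take 22 from left. Merged: [5, 5, 14, 16, 16, 18, 18, 21, 22]
Append remaining from right: [35, 39]. Merged: [5, 5, 14, 16, 16, 18, 18, 21, 22, 35, 39]

Final merged array: [5, 5, 14, 16, 16, 18, 18, 21, 22, 35, 39]
Total comparisons: 9

The merged array is [5, 5, 14, 16, 16, 18, 18, 21, 22, 35, 39], requiring 9 comparisons. The merge step runs in O(n) time where n is the total number of elements.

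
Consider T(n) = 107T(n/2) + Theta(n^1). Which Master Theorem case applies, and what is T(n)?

Master Theorem for T(n) = 107T(n/2) + O(n^1):

a = 107, b = 2, c = 1
log_b(a) = log_2(107) = 6.7415

Case 1: c = 1 < log_2(107) = 6.7415
T(n) = O(n^(log_2 107))

For T(n) = 107T(n/2) + O(n^1): log_2(107) = 6.7415. This is Case 1 of the Master Theorem (c < log_b(a), work dominated by leaves), giving O(n^(log_2 107)).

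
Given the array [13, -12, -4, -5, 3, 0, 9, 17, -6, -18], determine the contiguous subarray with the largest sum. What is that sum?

Using Kadane's algorithm on [13, -12, -4, -5, 3, 0, 9, 17, -6, -18]:

Scanning through the array:
Position 1 (value -12): max_ending_here = 1, max_so_far = 13
Position 2 (value -4): max_ending_here = -3, max_so_far = 13
Position 3 (value -5): max_ending_here = -5, max_so_far = 13
Position 4 (value 3): max_ending_here = 3, max_so_far = 13
Position 5 (value 0): max_ending_here = 3, max_so_far = 13
Position 6 (value 9): max_ending_here = 12, max_so_far = 13
Position 7 (value 17): max_ending_here = 29, max_so_far = 29
Position 8 (value -6): max_ending_here = 23, max_so_far = 29
Position 9 (value -18): max_ending_here = 5, max_so_far = 29

Maximum subarray: [3, 0, 9, 17]
Maximum sum: 29

The maximum subarray is [3, 0, 9, 17] with sum 29. This subarray runs from index 4 to index 7.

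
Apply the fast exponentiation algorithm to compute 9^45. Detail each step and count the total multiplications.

Computing 9^45 by squaring (build up from 9^1; each line after the first costs one multiplication):

9^1 = 9
9^2 = (9^1)^2 = 9^2 = 81
9^4 = (9^2)^2 = 81^2 = 6561
9^5 = 9 * 9^4 = 9 * 6561 = 59049
9^10 = (9^5)^2 = 59049^2 = 3486784401
9^11 = 9 * 9^10 = 9 * 3486784401 = 31381059609
9^22 = (9^11)^2 = 31381059609^2 = 984770902183611232881
9^44 = (9^22)^2 = 984770902183611232881^2 = 969773729787523602876821942164080815560161
9^45 = 9 * 9^44 = 9 * 969773729787523602876821942164080815560161 = 8727963568087712425891397479476727340041449

Result: 8727963568087712425891397479476727340041449
Multiplications needed: 8 (8 lines after 9^1)

9^45 = 8727963568087712425891397479476727340041449. Using exponentiation by squaring, this requires 8 multiplications. The key idea: if the exponent is even, square the half-power; if odd, multiply by the base once.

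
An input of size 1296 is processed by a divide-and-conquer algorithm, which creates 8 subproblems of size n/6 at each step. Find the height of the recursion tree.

For divide and conquer with division factor 6:

Problem sizes at each level:
Level 0: 1296
Level 1: 216
Level 2: 36
Level 3: 6
Level 4: 1

The root is level 0 and the size-1 base case is level 4 (the tree spans levels 0 through 4, i.e. 5 levels counting the root), so the depth is the number of divisions: log_6(1296) = 4

The recursion tree depth is log_6(1296) = 4. At each level, the problem size is divided by 6, so it takes 4 divisions to reduce to a base case of size 1. The algorithm makes 8 recursive calls at each level.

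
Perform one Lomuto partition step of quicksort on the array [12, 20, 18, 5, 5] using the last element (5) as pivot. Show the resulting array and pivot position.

Lomuto partition with pivot = 5:

Initial array: [12, 20, 18, 5, 5]

arr[0]=12 > 5: no swap
arr[1]=20 > 5: no swap
arr[2]=18 > 5: no swap
arr[3]=5 <= 5: swap with position 0, array becomes [5, 20, 18, 12, 5]

Place pivot at position 1: [5, 5, 18, 12, 20]
Pivot position: 1

After partitioning with pivot 5, the array becomes [5, 5, 18, 12, 20]. The pivot is placed at index 1. All elements to the left of the pivot are <= 5, and all elements to the right are > 5.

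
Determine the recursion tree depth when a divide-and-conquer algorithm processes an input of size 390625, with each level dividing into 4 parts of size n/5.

For divide and conquer with division factor 5:

Problem sizes at each level:
Level 0: 390625
Level 1: 78125
Level 2: 15625
Level 3: 3125
Level 4: 625
Level 5: 125
Level 6: 25
Level 7: 5
Level 8: 1

The root is level 0 and the size-1 base case is level 8 (the tree spans levels 0 through 8, i.e. 9 levels counting the root), so the depth is the number of divisions: log_5(390625) = 8

The recursion tree depth is log_5(390625) = 8. At each level, the problem size is divided by 5, so it takes 8 divisions to reduce to a base case of size 1. The algorithm makes 4 recursive calls at each level.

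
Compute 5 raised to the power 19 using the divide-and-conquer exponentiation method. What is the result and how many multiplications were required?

Computing 5^19 by squaring (build up from 5^1; each line after the first costs one multiplication):

5^1 = 5
5^2 = (5^1)^2 = 5^2 = 25
5^4 = (5^2)^2 = 25^2 = 625
5^8 = (5^4)^2 = 625^2 = 390625
5^9 = 5 * 5^8 = 5 * 390625 = 1953125
5^18 = (5^9)^2 = 1953125^2 = 3814697265625
5^19 = 5 * 5^18 = 5 * 3814697265625 = 19073486328125

Result: 19073486328125
Multiplications needed: 6 (6 lines after 5^1)

5^19 = 19073486328125. Using exponentiation by squaring, this requires 6 multiplications. The key idea: if the exponent is even, square the half-power; if odd, multiply by the base once.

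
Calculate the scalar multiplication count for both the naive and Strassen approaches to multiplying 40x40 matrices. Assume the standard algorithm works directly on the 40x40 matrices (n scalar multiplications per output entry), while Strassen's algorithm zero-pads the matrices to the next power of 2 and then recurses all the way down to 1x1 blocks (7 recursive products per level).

Matrix multiplication for 40x40 matrices:

Strassen's algorithm requires power-of-2 dimensions. Pad 40x40 to 64x64 (next power of 2).

Standard algorithm: 40^3 = 64000 multiplications
Strassen's algorithm: 7^(log2(64)) = 7^6 = 117649 multiplications
Difference: 64000 - 117649 = -53649 (Strassen uses MORE here due to padding overhead — for small or just-over-power-of-2 n, padding can outweigh the per-level savings)

Standard: 64000 multiplications (40^3). Strassen: 117649 multiplications (7^6, after padding to 64x64). Strassen reduces 8 recursive multiplications to 7 at each level.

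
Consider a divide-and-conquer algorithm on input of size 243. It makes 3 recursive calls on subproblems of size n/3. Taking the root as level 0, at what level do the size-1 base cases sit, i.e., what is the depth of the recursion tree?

For divide and conquer with division factor 3:

Problem sizes at each level:
Level 0: 243
Level 1: 81
Level 2: 27
Level 3: 9
Level 4: 3
Level 5: 1

The root is level 0 and the size-1 base case is level 5 (the tree spans levels 0 through 5, i.e. 6 levels counting the root), so the depth is the number of divisions: log_3(243) = 5

The recursion tree depth is log_3(243) = 5. At each level, the problem size is divided by 3, so it takes 5 divisions to reduce to a base case of size 1. The algorithm makes 3 recursive calls at each level.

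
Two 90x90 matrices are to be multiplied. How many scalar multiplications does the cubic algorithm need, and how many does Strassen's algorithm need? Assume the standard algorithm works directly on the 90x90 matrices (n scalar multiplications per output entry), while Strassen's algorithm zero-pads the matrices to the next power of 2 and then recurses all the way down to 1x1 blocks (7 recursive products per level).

Matrix multiplication for 90x90 matrices:

Strassen's algorithm requires power-of-2 dimensions. Pad 90x90 to 128x128 (next power of 2).

Standard algorithm: 90^3 = 729000 multiplications
Strassen's algorithm: 7^(log2(128)) = 7^7 = 823543 multiplications
Difference: 729000 - 823543 = -94543 (Strassen uses MORE here due to padding overhead — for small or just-over-power-of-2 n, padding can outweigh the per-level savings)

Standard: 729000 multiplications (90^3). Strassen: 823543 multiplications (7^7, after padding to 128x128). Strassen reduces 8 recursive multiplications to 7 at each level.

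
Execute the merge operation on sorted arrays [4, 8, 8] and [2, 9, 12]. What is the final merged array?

Merging process:

Compare 4 vs 2: take 2 from right. Merged: [2]
Compare 4 vs 9: take 4 from left. Merged: [2, 4]
Compare 8 vs 9: take 8 from left. Merged: [2, 4, 8]
Compare 8 vs 9: take 8 from left. Merged: [2, 4, 8, 8]
Append remaining from right: [9, 12]. Merged: [2, 4, 8, 8, 9, 12]

Final merged array: [2, 4, 8, 8, 9, 12]
Total comparisons: 4

The merged array is [2, 4, 8, 8, 9, 12], requiring 4 comparisons. The merge step runs in O(n) time where n is the total number of elements.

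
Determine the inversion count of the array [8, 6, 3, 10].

Finding inversions in [8, 6, 3, 10]:

(0, 1): arr[0]=8 > arr[1]=6
(0, 2): arr[0]=8 > arr[2]=3
(1, 2): arr[1]=6 > arr[2]=3

Total inversions: 3

The array has 3 inversion(s): (0,1), (0,2), (1,2). Each pair (i,j) satisfies i < j and arr[i] > arr[j].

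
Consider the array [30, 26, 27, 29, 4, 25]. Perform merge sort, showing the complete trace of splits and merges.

Merge sort trace:

Split: [30, 26, 27, 29, 4, 25] -> [30, 26, 27] and [29, 4, 25]
  Split: [30, 26, 27] -> [30] and [26, 27]
    Split: [26, 27] -> [26] and [27]
    Merge: [26] + [27] -> [26, 27]
  Merge: [30] + [26, 27] -> [26, 27, 30]
  Split: [29, 4, 25] -> [29] and [4, 25]
    Split: [4, 25] -> [4] and [25]
    Merge: [4] + [25] -> [4, 25]
  Merge: [29] + [4, 25] -> [4, 25, 29]
Merge: [26, 27, 30] + [4, 25, 29] -> [4, 25, 26, 27, 29, 30]

Final sorted array: [4, 25, 26, 27, 29, 30]

The merge sort proceeds by recursively splitting the array and merging sorted halves.
After all merges, the sorted array is [4, 25, 26, 27, 29, 30].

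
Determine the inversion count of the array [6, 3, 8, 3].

Finding inversions in [6, 3, 8, 3]:

(0, 1): arr[0]=6 > arr[1]=3
(0, 3): arr[0]=6 > arr[3]=3
(2, 3): arr[2]=8 > arr[3]=3

Total inversions: 3

The array has 3 inversion(s): (0,1), (0,3), (2,3). Each pair (i,j) satisfies i < j and arr[i] > arr[j].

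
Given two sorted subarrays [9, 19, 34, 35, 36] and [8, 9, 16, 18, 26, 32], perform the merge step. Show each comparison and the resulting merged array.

Merging process:

Compare 9 vs 8: take 8 from right. Merged: [8]
Compare 9 vs 9: take 9 from left. Merged: [8, 9]
Compare 19 vs 9: take 9 from right. Merged: [8, 9, 9]
Compare 19 vs 16: take 16 from right. Merged: [8, 9, 9, 16]
Compare 19 vs 18: take 18 from right. Merged: [8, 9, 9, 16, 18]
Compare 19 vs 26: take 19 from left. Merged: [8, 9, 9, 16, 18, 19]
Compare 34 vs 26: take 26 from right. Merged: [8, 9, 9, 16, 18, 19, 26]
Compare 34 vs 32: take 32 from right. Merged: [8, 9, 9, 16, 18, 19, 26, 32]
Append remaining from left: [34, 35, 36]. Merged: [8, 9, 9, 16, 18, 19, 26, 32, 34, 35, 36]

Final merged array: [8, 9, 9, 16, 18, 19, 26, 32, 34, 35, 36]
Total comparisons: 8

The merged array is [8, 9, 9, 16, 18, 19, 26, 32, 34, 35, 36], requiring 8 comparisons. The merge step runs in O(n) time where n is the total number of elements.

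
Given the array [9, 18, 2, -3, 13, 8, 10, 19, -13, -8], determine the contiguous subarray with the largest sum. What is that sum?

Using Kadane's algorithm on [9, 18, 2, -3, 13, 8, 10, 19, -13, -8]:

Scanning through the array:
Position 1 (value 18): max_ending_here = 27, max_so_far = 27
Position 2 (value 2): max_ending_here = 29, max_so_far = 29
Position 3 (value -3): max_ending_here = 26, max_so_far = 29
Position 4 (value 13): max_ending_here = 39, max_so_far = 39
Position 5 (value 8): max_ending_here = 47, max_so_far = 47
Position 6 (value 10): max_ending_here = 57, max_so_far = 57
Position 7 (value 19): max_ending_here = 76, max_so_far = 76
Position 8 (value -13): max_ending_here = 63, max_so_far = 76
Position 9 (value -8): max_ending_here = 55, max_so_far = 76

Maximum subarray: [9, 18, 2, -3, 13, 8, 10, 19]
Maximum sum: 76

The maximum subarray is [9, 18, 2, -3, 13, 8, 10, 19] with sum 76. This subarray runs from index 0 to index 7.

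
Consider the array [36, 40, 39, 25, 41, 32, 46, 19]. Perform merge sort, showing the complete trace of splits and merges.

Merge sort trace:

Split: [36, 40, 39, 25, 41, 32, 46, 19] -> [36, 40, 39, 25] and [41, 32, 46, 19]
  Split: [36, 40, 39, 25] -> [36, 40] and [39, 25]
    Split: [36, 40] -> [36] and [40]
    Merge: [36] + [40] -> [36, 40]
    Split: [39, 25] -> [39] and [25]
    Merge: [39] + [25] -> [25, 39]
  Merge: [36, 40] + [25, 39] -> [25, 36, 39, 40]
  Split: [41, 32, 46, 19] -> [41, 32] and [46, 19]
    Split: [41, 32] -> [41] and [32]
    Merge: [41] + [32] -> [32, 41]
    Split: [46, 19] -> [46] and [19]
    Merge: [46] + [19] -> [19, 46]
  Merge: [32, 41] + [19, 46] -> [19, 32, 41, 46]
Merge: [25, 36, 39, 40] + [19, 32, 41, 46] -> [19, 25, 32, 36, 39, 40, 41, 46]

Final sorted array: [19, 25, 32, 36, 39, 40, 41, 46]

The merge sort proceeds by recursively splitting the array and merging sorted halves.
After all merges, the sorted array is [19, 25, 32, 36, 39, 40, 41, 46].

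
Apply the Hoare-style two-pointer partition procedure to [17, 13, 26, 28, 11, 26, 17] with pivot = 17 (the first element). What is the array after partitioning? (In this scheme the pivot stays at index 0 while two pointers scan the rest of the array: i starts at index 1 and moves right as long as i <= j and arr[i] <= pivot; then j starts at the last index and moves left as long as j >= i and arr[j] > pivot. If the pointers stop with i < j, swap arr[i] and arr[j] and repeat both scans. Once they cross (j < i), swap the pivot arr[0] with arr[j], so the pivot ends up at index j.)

Hoare-style two-pointer partition with pivot = 17:

Initial array: [17, 13, 26, 28, 11, 26, 17]

Pointers start at i = 1, j = 6.
i stops at index 2 (arr[2]=26 > 17), j stops at index 6 (arr[6]=17 <= 17): swap arr[2] and arr[6], array becomes [17, 13, 17, 28, 11, 26, 26]
i stops at index 3 (arr[3]=28 > 17), j stops at index 4 (arr[4]=11 <= 17): swap arr[3] and arr[4], array becomes [17, 13, 17, 11, 28, 26, 26]
i ends at 4, j ends at 3: the pointers have crossed (j < i), so scanning stops.

Swap pivot arr[0] with arr[3] to place pivot at position 3: [11, 13, 17, 17, 28, 26, 26]
Pivot position: 3

After partitioning with pivot 17, the array becomes [11, 13, 17, 17, 28, 26, 26]. The pivot is placed at index 3. All elements to the left of the pivot are <= 17, and all elements to the right are > 17.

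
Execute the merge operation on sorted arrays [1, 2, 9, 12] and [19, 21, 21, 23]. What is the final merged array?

Merging process:

Compare 1 vs 19: take 1 from left. Merged: [1]
Compare 2 vs 19: take 2 from left. Merged: [1, 2]
Compare 9 vs 19: take 9 from left. Merged: [1, 2, 9]
Compare 12 vs 19: take 12 from left. Merged: [1, 2, 9, 12]
Append remaining from right: [19, 21, 21, 23]. Merged: [1, 2, 9, 12, 19, 21, 21, 23]

Final merged array: [1, 2, 9, 12, 19, 21, 21, 23]
Total comparisons: 4

The merged array is [1, 2, 9, 12, 19, 21, 21, 23], requiring 4 comparisons. The merge step runs in O(n) time where n is the total number of elements.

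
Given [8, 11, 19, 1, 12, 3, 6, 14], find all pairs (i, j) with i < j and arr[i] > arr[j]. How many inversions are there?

Finding inversions in [8, 11, 19, 1, 12, 3, 6, 14]:

(0, 3): arr[0]=8 > arr[3]=1
(0, 5): arr[0]=8 > arr[5]=3
(0, 6): arr[0]=8 > arr[6]=6
(1, 3): arr[1]=11 > arr[3]=1
(1, 5): arr[1]=11 > arr[5]=3
(1, 6): arr[1]=11 > arr[6]=6
(2, 3): arr[2]=19 > arr[3]=1
(2, 4): arr[2]=19 > arr[4]=12
(2, 5): arr[2]=19 > arr[5]=3
(2, 6): arr[2]=19 > arr[6]=6
(2, 7): arr[2]=19 > arr[7]=14
(4, 5): arr[4]=12 > arr[5]=3
(4, 6): arr[4]=12 > arr[6]=6

Total inversions: 13

The array has 13 inversion(s): (0,3), (0,5), (0,6), (1,3), (1,5), (1,6), (2,3), (2,4), (2,5), (2,6), (2,7), (4,5), (4,6). Each pair (i,j) satisfies i < j and arr[i] > arr[j].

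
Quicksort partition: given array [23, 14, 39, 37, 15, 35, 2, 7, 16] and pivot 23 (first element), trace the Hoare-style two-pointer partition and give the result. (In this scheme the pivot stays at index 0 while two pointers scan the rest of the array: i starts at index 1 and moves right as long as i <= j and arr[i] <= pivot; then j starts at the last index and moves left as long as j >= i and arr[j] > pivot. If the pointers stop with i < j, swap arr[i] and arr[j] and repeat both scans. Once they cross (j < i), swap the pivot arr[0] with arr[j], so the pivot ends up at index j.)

Hoare-style two-pointer partition with pivot = 23:

Initial array: [23, 14, 39, 37, 15, 35, 2, 7, 16]

Pointers start at i = 1, j = 8.
i stops at index 2 (arr[2]=39 > 23), j stops at index 8 (arr[8]=16 <= 23): swap arr[2] and arr[8], array becomes [23, 14, 16, 37, 15, 35, 2, 7, 39]
i stops at index 3 (arr[3]=37 > 23), j stops at index 7 (arr[7]=7 <= 23): swap arr[3] and arr[7], array becomes [23, 14, 16, 7, 15, 35, 2, 37, 39]
i stops at index 5 (arr[5]=35 > 23), j stops at index 6 (arr[6]=2 <= 23): swap arr[5] and arr[6], array becomes [23, 14, 16, 7, 15, 2, 35, 37, 39]
i ends at 6, j ends at 5: the pointers have crossed (j < i), so scanning stops.

Swap pivot arr[0] with arr[5] to place pivot at position 5: [2, 14, 16, 7, 15, 23, 35, 37, 39]
Pivot position: 5

After partitioning with pivot 23, the array becomes [2, 14, 16, 7, 15, 23, 35, 37, 39]. The pivot is placed at index 5. All elements to the left of the pivot are <= 23, and all elements to the right are > 23.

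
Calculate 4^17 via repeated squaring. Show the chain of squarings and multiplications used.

Computing 4^17 by squaring (build up from 4^1; each line after the first costs one multiplication):

4^1 = 4
4^2 = (4^1)^2 = 4^2 = 16
4^4 = (4^2)^2 = 16^2 = 256
4^8 = (4^4)^2 = 256^2 = 65536
4^16 = (4^8)^2 = 65536^2 = 4294967296
4^17 = 4 * 4^16 = 4 * 4294967296 = 17179869184

Result: 17179869184
Multiplications needed: 5 (5 lines after 4^1)

4^17 = 17179869184. Using exponentiation by squaring, this requires 5 multiplications. The key idea: if the exponent is even, square the half-power; if odd, multiply by the base once.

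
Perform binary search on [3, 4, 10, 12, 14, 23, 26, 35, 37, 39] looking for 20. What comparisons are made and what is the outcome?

Binary search for 20 in [3, 4, 10, 12, 14, 23, 26, 35, 37, 39]:

lo=0, hi=9, mid=4, arr[mid]=14 -> 14 < 20, search right half
lo=5, hi=9, mid=7, arr[mid]=35 -> 35 > 20, search left half
lo=5, hi=6, mid=5, arr[mid]=23 -> 23 > 20, search left half
lo=5 > hi=4, target 20 not found

Binary search determines that 20 is not in the array after 3 comparisons. The search space was exhausted without finding the target.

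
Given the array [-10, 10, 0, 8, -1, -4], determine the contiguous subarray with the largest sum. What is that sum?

Using Kadane's algorithm on [-10, 10, 0, 8, -1, -4]:

Scanning through the array:
Position 1 (value 10): max_ending_here = 10, max_so_far = 10
Position 2 (value 0): max_ending_here = 10, max_so_far = 10
Position 3 (value 8): max_ending_here = 18, max_so_far = 18
Position 4 (value -1): max_ending_here = 17, max_so_far = 18
Position 5 (value -4): max_ending_here = 13, max_so_far = 18

Maximum subarray: [10, 0, 8]
Maximum sum: 18

The maximum subarray is [10, 0, 8] with sum 18. This subarray runs from index 1 to index 3.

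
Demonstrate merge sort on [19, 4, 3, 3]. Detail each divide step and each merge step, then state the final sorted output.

Merge sort trace:

Split: [19, 4, 3, 3] -> [19, 4] and [3, 3]
  Split: [19, 4] -> [19] and [4]
  Merge: [19] + [4] -> [4, 19]
  Split: [3, 3] -> [3] and [3]
  Merge: [3] + [3] -> [3, 3]
Merge: [4, 19] + [3, 3] -> [3, 3, 4, 19]

Final sorted array: [3, 3, 4, 19]

The merge sort proceeds by recursively splitting the array and merging sorted halves.
After all merges, the sorted array is [3, 3, 4, 19].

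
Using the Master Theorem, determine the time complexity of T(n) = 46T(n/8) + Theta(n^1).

Master Theorem for T(n) = 46T(n/8) + O(n^1):

a = 46, b = 8, c = 1
log_b(a) = log_8(46) = 1.8412

Case 1: c = 1 < log_8(46) = 1.8412
T(n) = O(n^(log_8 46))

For T(n) = 46T(n/8) + O(n^1): log_8(46) = 1.8412. This is Case 1 of the Master Theorem (c < log_b(a), work dominated by leaves), giving O(n^(log_8 46)).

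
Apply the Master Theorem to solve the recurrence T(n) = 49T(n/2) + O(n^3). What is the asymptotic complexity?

Master Theorem for T(n) = 49T(n/2) + O(n^3):

a = 49, b = 2, c = 3
log_b(a) = log_2(49) = 5.6147

Case 1: c = 3 < log_2(49) = 5.6147
T(n) = O(n^(log_2 49))

For T(n) = 49T(n/2) + O(n^3): log_2(49) = 5.6147. This is Case 1 of the Master Theorem (c < log_b(a), work dominated by leaves), giving O(n^(log_2 49)).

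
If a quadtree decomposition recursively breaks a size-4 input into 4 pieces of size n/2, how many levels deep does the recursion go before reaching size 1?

For divide and conquer with division factor 2:

Problem sizes at each level:
Level 0: 4
Level 1: 2
Level 2: 1

The root is level 0 and the size-1 base case is level 2 (the tree spans levels 0 through 2, i.e. 3 levels counting the root), so the depth is the number of divisions: log_2(4) = 2

The recursion tree depth is log_2(4) = 2. At each level, the problem size is divided by 2, so it takes 2 divisions to reduce to a base case of size 1. The algorithm makes 4 recursive calls at each level.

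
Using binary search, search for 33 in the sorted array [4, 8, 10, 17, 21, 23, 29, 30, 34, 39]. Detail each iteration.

Binary search for 33 in [4, 8, 10, 17, 21, 23, 29, 30, 34, 39]:

lo=0, hi=9, mid=4, arr[mid]=21 -> 21 < 33, search right half
lo=5, hi=9, mid=7, arr[mid]=30 -> 30 < 33, search right half
lo=8, hi=9, mid=8, arr[mid]=34 -> 34 > 33, search left half
lo=8 > hi=7, target 33 not found

Binary search determines that 33 is not in the array after 3 comparisons. The search space was exhausted without finding the target.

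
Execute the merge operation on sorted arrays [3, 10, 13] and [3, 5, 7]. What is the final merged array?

Merging process:

Compare 3 vs 3: take 3 from left. Merged: [3]
Compare 10 vs 3: take 3 from right. Merged: [3, 3]
Compare 10 vs 5: take 5 from right. Merged: [3, 3, 5]
Compare 10 vs 7: take 7 from right. Merged: [3, 3, 5, 7]
Append remaining from left: [10, 13]. Merged: [3, 3, 5, 7, 10, 13]

Final merged array: [3, 3, 5, 7, 10, 13]
Total comparisons: 4

The merged array is [3, 3, 5, 7, 10, 13], requiring 4 comparisons. The merge step runs in O(n) time where n is the total number of elements.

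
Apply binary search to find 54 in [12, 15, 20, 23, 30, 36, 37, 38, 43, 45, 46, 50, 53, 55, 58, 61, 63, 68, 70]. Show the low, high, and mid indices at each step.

Binary search for 54 in [12, 15, 20, 23, 30, 36, 37, 38, 43, 45, 46, 50, 53, 55, 58, 61, 63, 68, 70]:

lo=0, hi=18, mid=9, arr[mid]=45 -> 45 < 54, search right half
lo=10, hi=18, mid=14, arr[mid]=58 -> 58 > 54, search left half
lo=10, hi=13, mid=11, arr[mid]=50 -> 50 < 54, search right half
lo=12, hi=13, mid=12, arr[mid]=53 -> 53 < 54, search right half
lo=13, hi=13, mid=13, arr[mid]=55 -> 55 > 54, search left half
lo=13 > hi=12, target 54 not found

Binary search determines that 54 is not in the array after 5 comparisons. The search space was exhausted without finding the target.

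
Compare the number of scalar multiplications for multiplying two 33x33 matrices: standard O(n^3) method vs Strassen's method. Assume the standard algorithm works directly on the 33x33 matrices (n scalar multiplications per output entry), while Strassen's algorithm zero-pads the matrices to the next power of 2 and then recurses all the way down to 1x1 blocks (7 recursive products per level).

Matrix multiplication for 33x33 matrices:

Strassen's algorithm requires power-of-2 dimensions. Pad 33x33 to 64x64 (next power of 2).

Standard algorithm: 33^3 = 35937 multiplications
Strassen's algorithm: 7^(log2(64)) = 7^6 = 117649 multiplications
Difference: 35937 - 117649 = -81712 (Strassen uses MORE here due to padding overhead — for small or just-over-power-of-2 n, padding can outweigh the per-level savings)

Standard: 35937 multiplications (33^3). Strassen: 117649 multiplications (7^6, after padding to 64x64). Strassen reduces 8 recursive multiplications to 7 at each level.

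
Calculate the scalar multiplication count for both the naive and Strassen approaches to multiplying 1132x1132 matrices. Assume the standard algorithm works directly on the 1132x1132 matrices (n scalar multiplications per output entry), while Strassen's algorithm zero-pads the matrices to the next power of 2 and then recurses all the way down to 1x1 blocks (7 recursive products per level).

Matrix multiplication for 1132x1132 matrices:

Strassen's algorithm requires power-of-2 dimensions. Pad 1132x1132 to 2048x2048 (next power of 2).

Standard algorithm: 1132^3 = 1450571968 multiplications
Strassen's algorithm: 7^(log2(2048)) = 7^11 = 1977326743 multiplications
Difference: 1450571968 - 1977326743 = -526754775 (Strassen uses MORE here due to padding overhead — for small or just-over-power-of-2 n, padding can outweigh the per-level savings)

Standard: 1450571968 multiplications (1132^3). Strassen: 1977326743 multiplications (7^11, after padding to 2048x2048). Strassen reduces 8 recursive multiplications to 7 at each level.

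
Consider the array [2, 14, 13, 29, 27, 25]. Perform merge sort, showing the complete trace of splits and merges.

Merge sort trace:

Split: [2, 14, 13, 29, 27, 25] -> [2, 14, 13] and [29, 27, 25]
  Split: [2, 14, 13] -> [2] and [14, 13]
    Split: [14, 13] -> [14] and [13]
    Merge: [14] + [13] -> [13, 14]
  Merge: [2] + [13, 14] -> [2, 13, 14]
  Split: [29, 27, 25] -> [29] and [27, 25]
    Split: [27, 25] -> [27] and [25]
    Merge: [27] + [25] -> [25, 27]
  Merge: [29] + [25, 27] -> [25, 27, 29]
Merge: [2, 13, 14] + [25, 27, 29] -> [2, 13, 14, 25, 27, 29]

Final sorted array: [2, 13, 14, 25, 27, 29]

The merge sort proceeds by recursively splitting the array and merging sorted halves.
After all merges, the sorted array is [2, 13, 14, 25, 27, 29].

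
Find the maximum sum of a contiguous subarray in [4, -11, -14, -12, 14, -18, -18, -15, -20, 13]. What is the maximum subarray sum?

Using Kadane's algorithm on [4, -11, -14, -12, 14, -18, -18, -15, -20, 13]:

Scanning through the array:
Position 1 (value -11): max_ending_here = -7, max_so_far = 4
Position 2 (value -14): max_ending_here = -14, max_so_far = 4
Position 3 (value -12): max_ending_here = -12, max_so_far = 4
Position 4 (value 14): max_ending_here = 14, max_so_far = 14
Position 5 (value -18): max_ending_here = -4, max_so_far = 14
Position 6 (value -18): max_ending_here = -18, max_so_far = 14
Position 7 (value -15): max_ending_here = -15, max_so_far = 14
Position 8 (value -20): max_ending_here = -20, max_so_far = 14
Position 9 (value 13): max_ending_here = 13, max_so_far = 14

Maximum subarray: [14]
Maximum sum: 14

The maximum subarray is [14] with sum 14. This subarray runs from index 4 to index 4.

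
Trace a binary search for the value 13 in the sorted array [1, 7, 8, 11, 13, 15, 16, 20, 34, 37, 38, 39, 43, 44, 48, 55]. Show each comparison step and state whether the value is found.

Binary search for 13 in [1, 7, 8, 11, 13, 15, 16, 20, 34, 37, 38, 39, 43, 44, 48, 55]:

lo=0, hi=15, mid=7, arr[mid]=20 -> 20 > 13, search left half
lo=0, hi=6, mid=3, arr[mid]=11 -> 11 < 13, search right half
lo=4, hi=6, mid=5, arr[mid]=15 -> 15 > 13, search left half
lo=4, hi=4, mid=4, arr[mid]=13 -> Found target at index 4!

Binary search finds 13 at index 4 after 4 comparisons. The search repeatedly halves the search space by comparing with the middle element.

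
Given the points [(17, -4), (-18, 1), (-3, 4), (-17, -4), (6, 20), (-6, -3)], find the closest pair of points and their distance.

Computing all pairwise distances among 6 points:

d((17, -4), (-18, 1)) = 35.3553
d((17, -4), (-3, 4)) = 21.5407
d((17, -4), (-17, -4)) = 34.0
d((17, -4), (6, 20)) = 26.4008
d((17, -4), (-6, -3)) = 23.0217
d((-18, 1), (-3, 4)) = 15.2971
d((-18, 1), (-17, -4)) = 5.099 <-- minimum
d((-18, 1), (6, 20)) = 30.6105
d((-18, 1), (-6, -3)) = 12.6491
d((-3, 4), (-17, -4)) = 16.1245
d((-3, 4), (6, 20)) = 18.3576
d((-3, 4), (-6, -3)) = 7.6158
d((-17, -4), (6, 20)) = 33.2415
d((-17, -4), (-6, -3)) = 11.0454
d((6, 20), (-6, -3)) = 25.9422

Closest pair: (-18, 1) and (-17, -4) with distance 5.099

The closest pair is (-18, 1) and (-17, -4) with Euclidean distance 5.099. For 6 points, brute-force pairwise comparison is shown above. For large n, the divide-and-conquer algorithm (sort by x, recurse on halves, check the dividing strip) achieves O(n log n).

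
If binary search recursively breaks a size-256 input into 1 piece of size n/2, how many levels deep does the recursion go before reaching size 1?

For divide and conquer with division factor 2:

Problem sizes at each level:
Level 0: 256
Level 1: 128
Level 2: 64
Level 3: 32
Level 4: 16
Level 5: 8
Level 6: 4
Level 7: 2
Level 8: 1

The root is level 0 and the size-1 base case is level 8 (the tree spans levels 0 through 8, i.e. 9 levels counting the root), so the depth is the number of divisions: log_2(256) = 8

The recursion tree depth is log_2(256) = 8. At each level, the problem size is divided by 2, so it takes 8 divisions to reduce to a base case of size 1. The algorithm makes 1 recursive call at each level.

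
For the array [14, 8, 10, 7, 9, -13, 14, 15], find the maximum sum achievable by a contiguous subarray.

Using Kadane's algorithm on [14, 8, 10, 7, 9, -13, 14, 15]:

Scanning through the array:
Position 1 (value 8): max_ending_here = 22, max_so_far = 22
Position 2 (value 10): max_ending_here = 32, max_so_far = 32
Position 3 (value 7): max_ending_here = 39, max_so_far = 39
Position 4 (value 9): max_ending_here = 48, max_so_far = 48
Position 5 (value -13): max_ending_here = 35, max_so_far = 48
Position 6 (value 14): max_ending_here = 49, max_so_far = 49
Position 7 (value 15): max_ending_here = 64, max_so_far = 64

Maximum subarray: [14, 8, 10, 7, 9, -13, 14, 15]
Maximum sum: 64

The maximum subarray is [14, 8, 10, 7, 9, -13, 14, 15] with sum 64. This subarray runs from index 0 to index 7.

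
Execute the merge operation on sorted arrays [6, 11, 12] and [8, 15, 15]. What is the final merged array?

Merging process:

Compare 6 vs 8: take 6 from left. Merged: [6]
Compare 11 vs 8: take 8 from right. Merged: [6, 8]
Compare 11 vs 15: take 11 from left. Merged: [6, 8, 11]
Compare 12 vs 15: take 12 from left. Merged: [6, 8, 11, 12]
Append remaining from right: [15, 15]. Merged: [6, 8, 11, 12, 15, 15]

Final merged array: [6, 8, 11, 12, 15, 15]
Total comparisons: 4

The merged array is [6, 8, 11, 12, 15, 15], requiring 4 comparisons. The merge step runs in O(n) time where n is the total number of elements.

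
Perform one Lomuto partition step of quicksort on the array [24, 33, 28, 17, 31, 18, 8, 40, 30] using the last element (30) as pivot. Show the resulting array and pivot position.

Lomuto partition with pivot = 30:

Initial array: [24, 33, 28, 17, 31, 18, 8, 40, 30]

arr[0]=24 <= 30: swap with position 0, array becomes [24, 33, 28, 17, 31, 18, 8, 40, 30]
arr[1]=33 > 30: no swap
arr[2]=28 <= 30: swap with position 1, array becomes [24, 28, 33, 17, 31, 18, 8, 40, 30]
arr[3]=17 <= 30: swap with position 2, array becomes [24, 28, 17, 33, 31, 18, 8, 40, 30]
arr[4]=31 > 30: no swap
arr[5]=18 <= 30: swap with position 3, array becomes [24, 28, 17, 18, 31, 33, 8, 40, 30]
arr[6]=8 <= 30: swap with position 4, array becomes [24, 28, 17, 18, 8, 33, 31, 40, 30]
arr[7]=40 > 30: no swap

Place pivot at position 5: [24, 28, 17, 18, 8, 30, 31, 40, 33]
Pivot position: 5

After partitioning with pivot 30, the array becomes [24, 28, 17, 18, 8, 30, 31, 40, 33]. The pivot is placed at index 5. All elements to the left of the pivot are <= 30, and all elements to the right are > 30.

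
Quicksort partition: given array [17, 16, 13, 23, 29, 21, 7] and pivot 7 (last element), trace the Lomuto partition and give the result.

Lomuto partition with pivot = 7:

Initial array: [17, 16, 13, 23, 29, 21, 7]

arr[0]=17 > 7: no swap
arr[1]=16 > 7: no swap
arr[2]=13 > 7: no swap
arr[3]=23 > 7: no swap
arr[4]=29 > 7: no swap
arr[5]=21 > 7: no swap

Place pivot at position 0: [7, 16, 13, 23, 29, 21, 17]
Pivot position: 0

After partitioning with pivot 7, the array becomes [7, 16, 13, 23, 29, 21, 17]. The pivot is placed at index 0. All elements to the left of the pivot are <= 7, and all elements to the right are > 7.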